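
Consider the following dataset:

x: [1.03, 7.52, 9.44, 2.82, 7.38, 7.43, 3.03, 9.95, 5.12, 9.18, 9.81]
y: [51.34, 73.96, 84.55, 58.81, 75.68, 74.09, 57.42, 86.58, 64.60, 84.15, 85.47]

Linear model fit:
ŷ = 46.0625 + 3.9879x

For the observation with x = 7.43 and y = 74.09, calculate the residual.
Residual = -1.6026

The residual is the difference between the actual value and the predicted value:

Residual = y - ŷ

Step 1: Calculate predicted value
ŷ = 46.0625 + 3.9879 × 7.43
ŷ = 75.6926

Step 2: Calculate residual
Residual = 74.09 - 75.6926
Residual = -1.6026

Sign check: y < ŷ, so the point is below the line and the fit overestimates here.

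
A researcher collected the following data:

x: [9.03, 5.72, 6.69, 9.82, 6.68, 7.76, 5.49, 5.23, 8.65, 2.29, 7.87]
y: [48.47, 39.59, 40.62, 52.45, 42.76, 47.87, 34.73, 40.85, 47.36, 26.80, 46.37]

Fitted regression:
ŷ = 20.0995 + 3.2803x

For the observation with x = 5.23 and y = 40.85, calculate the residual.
Residual = 3.5945

The residual is the difference between the actual value and the predicted value:

Residual = y - ŷ

Step 1: Calculate predicted value
ŷ = 20.0995 + 3.2803 × 5.23
ŷ = 37.2555

Step 2: Calculate residual
Residual = 40.85 - 37.2555
Residual = 3.5945

Sign check: y > ŷ, so the point is above the line and the fit underestimates here.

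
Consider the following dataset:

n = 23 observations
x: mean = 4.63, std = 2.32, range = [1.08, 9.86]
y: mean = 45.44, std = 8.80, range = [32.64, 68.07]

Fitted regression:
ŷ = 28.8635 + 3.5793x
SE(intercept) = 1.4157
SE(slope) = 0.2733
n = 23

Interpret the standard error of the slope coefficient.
SE(slope) = 0.2733 measures the uncertainty in the estimated slope. The coefficient is estimated precisely (SE/|β̂₁| = 7.6%).

What SE measures:
- The standard error quantifies the sampling variability of the coefficient estimate
- It is the estimated standard deviation of β̂₁ across hypothetical repeated samples of the same size
- Smaller SE → more precise estimate

Relative precision:
- SE / |β̂₁| = 0.2733 / 3.5793 = 7.6%
- Rule of thumb (under 20%: precise; 20% to under 50%: moderately precise; 50% or more: imprecise) → precise

Link to the t-test: t = β̂₁ / SE(β̂₁) = 3.5793 / 0.2733 = 13.0966, the statistic for H₀: β₁ = 0.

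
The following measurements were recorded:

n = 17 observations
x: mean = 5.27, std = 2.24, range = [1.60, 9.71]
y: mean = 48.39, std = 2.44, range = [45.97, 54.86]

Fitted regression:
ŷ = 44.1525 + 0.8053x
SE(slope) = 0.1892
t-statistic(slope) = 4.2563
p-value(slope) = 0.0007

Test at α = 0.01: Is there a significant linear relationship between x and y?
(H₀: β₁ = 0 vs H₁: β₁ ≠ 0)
p-value = 0.0007 < α = 0.01, so we reject H₀. The relationship is significant.

Hypothesis test for the slope coefficient:

H₀: β₁ = 0 (no linear relationship)
H₁: β₁ ≠ 0 (linear relationship exists)

Test statistic: t = β̂₁ / SE(β̂₁) = 0.8053 / 0.1892 = 4.2563

The p-value (0.0007) is the probability, under H₀, of a t-statistic at least as extreme as |t| = 4.2563 (two-sided, df = n − 2 = 15).

Decision rule: reject H₀ if p-value < α.
p-value = 0.0007 < α = 0.01 → reject H₀.

At α = 0.01 the data do provide convincing evidence of a nonzero slope.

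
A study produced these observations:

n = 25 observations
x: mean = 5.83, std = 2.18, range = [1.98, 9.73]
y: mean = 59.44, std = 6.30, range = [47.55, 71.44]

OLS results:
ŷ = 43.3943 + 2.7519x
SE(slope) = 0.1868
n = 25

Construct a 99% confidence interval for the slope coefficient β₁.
The 99% CI for β₁ is (2.2275, 3.2763)

Confidence interval for the slope:

The 99% CI for β₁ is: β̂₁ ± t*(α/2, n-2) × SE(β̂₁)

Step 1: Find critical t-value
- Confidence level = 0.99
- Degrees of freedom = n - 2 = 25 - 2 = 23
- t*(α/2, 23) = 2.8073

Step 2: Calculate margin of error
Margin = 2.8073 × 0.1868 = 0.5244

Step 3: Construct interval
CI = 2.7519 ± 0.5244
CI = (2.2275, 3.2763)

Interpretation: intervals built this way capture the true β₁ in 99% of repeated samples; here the plausible range for the per-unit effect of x on y is 2.2275 to 3.2763.
Since 0 is outside the interval, a two-sided test at α = 0.01 would reject H₀: β₁ = 0.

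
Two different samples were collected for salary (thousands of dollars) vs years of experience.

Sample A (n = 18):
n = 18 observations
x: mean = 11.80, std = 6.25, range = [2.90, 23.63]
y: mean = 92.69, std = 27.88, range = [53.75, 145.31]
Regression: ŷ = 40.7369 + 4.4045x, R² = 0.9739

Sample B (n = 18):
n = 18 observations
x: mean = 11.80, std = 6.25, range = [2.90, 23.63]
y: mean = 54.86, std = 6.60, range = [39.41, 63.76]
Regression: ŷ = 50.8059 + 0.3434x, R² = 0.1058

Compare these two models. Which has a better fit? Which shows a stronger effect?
Model A has the better fit (R² = 0.9739 vs 0.1058). Model A shows the stronger effect (|β₁| = 4.4045 vs 0.3434).

Model Comparison:

Goodness of fit (R²):
- Model A: R² = 0.9739 → 97.39% of variance in salary explained
- Model B: R² = 0.1058 → 10.58% of variance in salary explained
- 0.9739 > 0.1058 → Model A has the better fit

Effect size (slope magnitude):
- Model A: β₁ = 4.4045 → predicted salary rises 4.4045 thousand dollars per additional year of experience
- Model B: β₁ = 0.3434 → predicted salary rises 0.3434 thousand dollars per additional year of experience
- |4.4045| > |0.3434| → Model A shows the stronger marginal effect

Notes:
- A steeper slope doesn't make a better model if the scatter around the line is large.
- R² measures how tightly points cluster around the line; β₁ measures how steep the line is — they answer different questions.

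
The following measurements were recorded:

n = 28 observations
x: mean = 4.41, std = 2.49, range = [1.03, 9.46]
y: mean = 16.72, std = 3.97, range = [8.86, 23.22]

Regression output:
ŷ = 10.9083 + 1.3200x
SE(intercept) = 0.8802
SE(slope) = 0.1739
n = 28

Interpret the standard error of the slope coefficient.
SE(β̂₁) = 0.1739 is the estimated standard deviation of the slope estimate across repeated samples; relative to β̂₁ = 1.3200 that is 13.2%, a precise estimate.

SE(β̂₁) = 0.1739 says: if we drew many samples of n = 28 from the same population and refit each time, the fitted slopes would scatter with a standard deviation of roughly 0.1739 around the true β₁.

Relative precision:
- SE / |β̂₁| = 0.1739 / 1.3200 = 13.2%
- Rule of thumb (under 20%: precise; 20% to under 50%: moderately precise; 50% or more: imprecise) → precise

Rough 95% range (±2 SE): 1.3200 ± 0.3478 → (0.9722, 1.6678).

What drives SE(β̂₁): wider spread of x values → smaller SE.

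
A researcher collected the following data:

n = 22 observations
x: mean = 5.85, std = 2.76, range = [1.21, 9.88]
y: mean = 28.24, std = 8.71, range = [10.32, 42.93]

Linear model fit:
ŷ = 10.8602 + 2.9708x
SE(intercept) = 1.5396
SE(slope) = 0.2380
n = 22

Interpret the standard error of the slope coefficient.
The slope 2.9708 is pinned down to within about ±0.2380 (one SE) by these data — relative uncertainty 8.0%, i.e. precise.

SE(β̂₁) = s / √Sxx, where s is the residual standard deviation and Sxx = Σ(x − x̄)². It is the yardstick for how far β̂₁ = 2.9708 could plausibly be from the true slope.

Relative precision:
- SE / |β̂₁| = 0.2380 / 2.9708 = 8.0%
- Rule of thumb (under 20%: precise; 20% to under 50%: moderately precise; 50% or more: imprecise) → precise

Link to interval estimation: a confidence interval for β₁ is β̂₁ ± t* × 0.2380, so SE sets the half-width per unit of t*.

What drives SE(β̂₁): more residual scatter → larger SE; larger n (here n = 22) → smaller SE; wider spread of x values → smaller SE.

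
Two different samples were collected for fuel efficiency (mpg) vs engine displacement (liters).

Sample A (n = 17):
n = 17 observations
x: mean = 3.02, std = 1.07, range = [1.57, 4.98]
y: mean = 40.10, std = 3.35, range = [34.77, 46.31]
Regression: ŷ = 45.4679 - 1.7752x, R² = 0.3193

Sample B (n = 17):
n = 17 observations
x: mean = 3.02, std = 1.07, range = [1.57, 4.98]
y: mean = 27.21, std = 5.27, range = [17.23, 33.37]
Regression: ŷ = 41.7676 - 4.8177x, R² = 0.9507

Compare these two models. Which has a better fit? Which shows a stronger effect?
Model B has the better fit (R² = 0.9507 vs 0.3193). Model B shows the stronger effect (|β₁| = 4.8177 vs 1.7752).

Model Comparison:

Which explains more variance? (R²)
- Model A: R² = 0.3193 → 31.93% of variance in fuel efficiency explained
- Model B: R² = 0.9507 → 95.07% of variance in fuel efficiency explained
- 0.9507 > 0.3193 → Model B has the better fit

Strength of effect — compare |β₁|:
- Model A: β₁ = -1.7752 → predicted fuel efficiency falls 1.7752 mpg per additional liter of engine displacement
- Model B: β₁ = -4.8177 → predicted fuel efficiency falls 4.8177 mpg per additional liter of engine displacement
- |-1.7752| < |-4.8177| → Model B shows the stronger marginal effect

Notes:
- R² measures how tightly points cluster around the line; β₁ measures how steep the line is — they answer different questions.
- A better fit (higher R²) doesn't necessarily mean a more important relationship.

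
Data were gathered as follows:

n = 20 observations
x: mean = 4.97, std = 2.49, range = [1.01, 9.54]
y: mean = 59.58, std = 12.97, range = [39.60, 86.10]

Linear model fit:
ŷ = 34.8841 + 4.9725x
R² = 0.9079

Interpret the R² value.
About 90.79% of the variability in y is accounted for by the regression on x (R² = 0.9079) — a strong linear fit.

The coefficient of determination R² is the fraction of the total variation in y that the fitted line accounts for.

Here R² = 0.9079:
- Explained: 90.79% of the variation in y
- Unexplained (residual): 100% − 90.79% = 9.21%
- Rule of thumb (below 0.3 weak; 0.3 to below 0.7 moderate; 0.7 and above strong) → strong

Equivalently, for simple linear regression R² = r², so |r| = √0.9079 ≈ 0.9528.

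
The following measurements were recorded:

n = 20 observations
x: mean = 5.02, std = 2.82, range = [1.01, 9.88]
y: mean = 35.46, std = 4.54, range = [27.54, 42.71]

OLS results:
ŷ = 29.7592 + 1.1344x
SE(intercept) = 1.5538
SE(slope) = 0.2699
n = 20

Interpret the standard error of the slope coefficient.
The slope 1.1344 is pinned down to within about ±0.2699 (one SE) by these data — relative uncertainty 23.8%, i.e. moderately precise.

SE(β̂₁) = 0.2699 says: if we drew many samples of n = 20 from the same population and refit each time, the fitted slopes would scatter with a standard deviation of roughly 0.2699 around the true β₁.

Relative precision:
- SE / |β̂₁| = 0.2699 / 1.1344 = 23.8%
- Rule of thumb (under 20%: precise; 20% to under 50%: moderately precise; 50% or more: imprecise) → moderately precise

Link to the t-test: t = β̂₁ / SE(β̂₁) = 1.1344 / 0.2699 = 4.2030, the statistic for H₀: β₁ = 0.

What drives SE(β̂₁): more residual scatter → larger SE; larger n (here n = 20) → smaller SE.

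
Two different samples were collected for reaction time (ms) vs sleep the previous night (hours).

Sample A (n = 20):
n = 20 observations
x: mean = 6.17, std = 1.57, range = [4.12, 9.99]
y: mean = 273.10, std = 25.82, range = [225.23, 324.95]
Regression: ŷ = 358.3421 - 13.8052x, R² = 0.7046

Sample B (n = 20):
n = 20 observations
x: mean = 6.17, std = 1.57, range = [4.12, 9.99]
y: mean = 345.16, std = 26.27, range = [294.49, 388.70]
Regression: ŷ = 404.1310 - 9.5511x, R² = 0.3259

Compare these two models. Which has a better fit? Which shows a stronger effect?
Model A has the better fit (R² = 0.7046 vs 0.3259). Model A shows the stronger effect (|β₁| = 13.8052 vs 9.5511).

Model Comparison:

Fit — compare R²:
- Model A: R² = 0.7046 → 70.46% of variance in reaction time explained
- Model B: R² = 0.3259 → 32.59% of variance in reaction time explained
- 0.7046 > 0.3259 → Model A has the better fit

Which has the larger per-hour effect? (|β₁|)
- Model A: β₁ = -13.8052 → predicted reaction time falls 13.8052 ms per additional hour of sleep
- Model B: β₁ = -9.5511 → predicted reaction time falls 9.5511 ms per additional hour of sleep
- |-13.8052| > |-9.5511| → Model A shows the stronger marginal effect

Note: A better fit (higher R²) doesn't necessarily mean a more important relationship.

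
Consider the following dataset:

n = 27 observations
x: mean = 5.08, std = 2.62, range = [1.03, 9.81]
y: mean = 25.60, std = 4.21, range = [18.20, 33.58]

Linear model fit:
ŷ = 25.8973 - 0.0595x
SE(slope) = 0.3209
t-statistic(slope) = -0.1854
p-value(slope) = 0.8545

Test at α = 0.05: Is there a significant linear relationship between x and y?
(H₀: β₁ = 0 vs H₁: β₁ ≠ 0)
Since p-value = 0.8545 ≥ α = 0.05, fail to reject H₀ — the slope is not significantly different from 0.

Hypothesis test for the slope coefficient:

H₀: β₁ = 0 (no linear relationship)
H₁: β₁ ≠ 0 (linear relationship exists)

Test statistic: t = β̂₁ / SE(β̂₁) = -0.0595 / 0.3209 = -0.1854

The p-value (0.8545) is the probability, under H₀, of a t-statistic at least as extreme as |t| = 0.1854 (two-sided, df = n − 2 = 25).

Decision rule: reject H₀ if p-value < α.
p-value = 0.8545 ≥ α = 0.05 → fail to reject H₀.

Conclusion: the linear association between x and y is not significant at the 5% level.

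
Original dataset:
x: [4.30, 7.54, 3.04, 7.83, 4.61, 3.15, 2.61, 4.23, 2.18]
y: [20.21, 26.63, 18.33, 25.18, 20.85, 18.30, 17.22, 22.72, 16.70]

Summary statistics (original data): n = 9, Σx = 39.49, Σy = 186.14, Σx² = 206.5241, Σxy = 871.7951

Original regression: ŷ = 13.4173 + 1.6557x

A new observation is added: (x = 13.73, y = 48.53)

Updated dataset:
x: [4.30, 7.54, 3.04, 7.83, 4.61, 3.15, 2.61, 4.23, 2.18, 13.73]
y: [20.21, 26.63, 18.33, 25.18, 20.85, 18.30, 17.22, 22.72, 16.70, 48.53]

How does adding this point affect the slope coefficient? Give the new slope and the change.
Adding the point moves β₁ from 1.6557 to 2.5867, i.e. it increases by 0.9310 (+56.2%).

The new point has HIGH LEVERAGE: x = 13.73 is far from the original mean x̄ = 39.49/9 ≈ 4.39 (original range [2.18, 7.83]).

Step 1: Update the sums with the new point (n goes from 9 to 10)
Σx  = 39.49 + 13.73 = 53.22
Σy  = 186.14 + 48.53 = 234.67
Σx² = 206.5241 + 13.73² = 206.5241 + 188.5129 = 395.0370
Σxy = 871.7951 + 13.73×48.53 = 871.7951 + 666.3169 = 1538.1120

Step 2: Recompute the slope with b₁ = (nΣxy − ΣxΣy) / (nΣx² − (Σx)²)
Numerator   = 10×1538.1120 − 53.22×234.67 = 15381.1200 − 12489.1374 = 2891.9826
Denominator = 10×395.0370 − 53.22² = 3950.3700 − 2832.3684 = 1118.0016
b₁(new) = 2891.9826 / 1118.0016 = 2.5867

(Same formula on the original sums: (9×871.7951 − 39.49×186.14) / (9×206.5241 − 39.49²) = 495.4873 / 299.2568 = 1.6557, matching the given fit.)

Step 3: Change in slope
Δβ₁ = 2.5867 − 1.6557 = +0.9310
Relative change = +0.9310 / 1.6557 × 100% = +56.2%
→ the slope increases when the point is added.

A high-leverage point only changes the slope if it is off the original line; here y = 48.53 is above the original trend, so the slope increases.
In practice: refit with and without it and report both if conclusions differ; examine leverage (hᵢ) and Cook's distance rather than deleting it automatically.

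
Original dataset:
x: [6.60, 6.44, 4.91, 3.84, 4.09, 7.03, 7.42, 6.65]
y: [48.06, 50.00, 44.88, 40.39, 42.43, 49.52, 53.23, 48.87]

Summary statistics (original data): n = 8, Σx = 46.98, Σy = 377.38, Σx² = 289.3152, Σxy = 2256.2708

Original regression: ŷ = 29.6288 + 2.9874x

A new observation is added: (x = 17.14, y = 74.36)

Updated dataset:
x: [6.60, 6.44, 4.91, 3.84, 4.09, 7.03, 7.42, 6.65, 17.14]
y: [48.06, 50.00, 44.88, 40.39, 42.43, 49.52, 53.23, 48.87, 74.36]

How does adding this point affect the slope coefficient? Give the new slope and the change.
The slope changes from 2.9874 to 2.4740 (change of -0.5134, or -17.2%).

The new point has HIGH LEVERAGE: x = 17.14 is far from the original mean x̄ = 46.98/8 ≈ 5.87 (original range [3.84, 7.42]).

Step 1: Update the sums with the new point (n goes from 8 to 9)
Σx  = 46.98 + 17.14 = 64.12
Σy  = 377.38 + 74.36 = 451.74
Σx² = 289.3152 + 17.14² = 289.3152 + 293.7796 = 583.0948
Σxy = 2256.2708 + 17.14×74.36 = 2256.2708 + 1274.5304 = 3530.8012

Step 2: Recompute the slope with b₁ = (nΣxy − ΣxΣy) / (nΣx² − (Σx)²)
Numerator   = 9×3530.8012 − 64.12×451.74 = 31777.2108 − 28965.5688 = 2811.6420
Denominator = 9×583.0948 − 64.12² = 5247.8532 − 4111.3744 = 1136.4788
b₁(new) = 2811.6420 / 1136.4788 = 2.4740

(Same formula on the original sums: (8×2256.2708 − 46.98×377.38) / (8×289.3152 − 46.98²) = 320.8540 / 107.4012 = 2.9874, matching the given fit.)

Step 3: Change in slope
Δβ₁ = 2.4740 − 2.9874 = -0.5134
Relative change = -0.5134 / 2.9874 × 100% = -17.2%
→ the slope decreases when the point is added.

Because the point sits below the extension of the original line at a high-leverage x, it tilts the fit down.
In practice: check such a point for data-entry or measurement error; investigate whether it comes from the same population as the rest of the sample.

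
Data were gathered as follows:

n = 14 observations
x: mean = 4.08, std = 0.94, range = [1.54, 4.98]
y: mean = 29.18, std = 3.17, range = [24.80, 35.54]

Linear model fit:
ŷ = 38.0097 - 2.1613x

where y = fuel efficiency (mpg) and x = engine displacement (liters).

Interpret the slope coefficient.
On average, fuel efficiency is about 2.1613 mpg lower for every extra liter of engine displacement.

The slope β₁ = -2.1613 gives the rate at which the fitted fuel efficiency changes with engine displacement.

Interpretation:
- Engine displacement up by 1 liter → predicted fuel efficiency decreases by 2.1613 mpg
- This is a linear approximation: the same per-unit change is assumed across the whole observed x range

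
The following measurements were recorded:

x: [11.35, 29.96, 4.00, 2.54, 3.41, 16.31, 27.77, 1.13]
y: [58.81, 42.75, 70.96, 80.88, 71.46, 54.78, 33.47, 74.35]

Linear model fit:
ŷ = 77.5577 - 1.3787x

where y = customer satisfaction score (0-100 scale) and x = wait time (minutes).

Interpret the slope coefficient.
An increase of one minute in wait time is associated with a 1.3787 points decrease in predicted satisfaction score.

The slope β₁ = -1.3787 gives the rate at which the fitted satisfaction score changes with wait time.

Interpretation:
- Wait time up by 1 minute → predicted satisfaction score decreases by 1.3787 points
- The effect is assumed constant over the observed range of x (linearity)

The intercept β₀ = 77.5577 is the predicted satisfaction score when wait time = 0; since the smallest observed x is 1.13, this is an extrapolation and mainly anchors the line.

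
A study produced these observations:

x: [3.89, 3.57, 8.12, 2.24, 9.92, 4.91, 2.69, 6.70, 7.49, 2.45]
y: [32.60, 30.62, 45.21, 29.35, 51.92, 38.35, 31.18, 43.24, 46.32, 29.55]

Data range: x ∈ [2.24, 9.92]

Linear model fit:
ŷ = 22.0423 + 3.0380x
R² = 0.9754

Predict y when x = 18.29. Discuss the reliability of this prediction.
The equation gives ŷ = 77.6073; however x = 18.29 is 8.37 units above the observed range, so this extrapolated value should not be trusted.

Prediction calculation:
ŷ = 22.0423 + 3.0380 × 18.29
ŷ = 77.6073

Reliability:
- Data range: x ∈ [2.24, 9.92]
- Prediction point: x = 18.29 is 8.37 units above the observed range → this is EXTRAPOLATION, not interpolation

Why that matters here:
- The linear relationship may not hold outside the observed range
- The standard error of prediction grows with (x − x̄)², and x = 18.29 is far from x̄ = 5.20

A defensible statement: 'if the linear trend continued to x = 18.29, y would be about 77.6073' — the premise is untested.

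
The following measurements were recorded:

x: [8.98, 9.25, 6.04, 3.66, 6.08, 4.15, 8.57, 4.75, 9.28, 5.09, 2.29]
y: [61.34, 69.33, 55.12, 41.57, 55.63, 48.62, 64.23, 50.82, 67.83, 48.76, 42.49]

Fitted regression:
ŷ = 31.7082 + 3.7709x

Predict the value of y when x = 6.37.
ŷ = 55.7288

Plug x = 6.37 into the fitted line:

ŷ = 31.7082 + 3.7709 × 6.37
ŷ = 31.7082 + 24.0206
ŷ = 55.7288

This is a point prediction; actual observations scatter around it by roughly the residual standard deviation.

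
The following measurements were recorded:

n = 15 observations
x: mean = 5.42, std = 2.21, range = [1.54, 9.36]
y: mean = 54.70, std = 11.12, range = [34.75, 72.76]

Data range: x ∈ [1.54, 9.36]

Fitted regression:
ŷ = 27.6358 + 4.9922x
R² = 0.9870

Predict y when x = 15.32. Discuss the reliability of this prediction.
ŷ = 104.1163 (extrapolation — x = 15.32 lies outside [1.54, 9.36], so reliability is low).

Prediction calculation:
ŷ = 27.6358 + 4.9922 × 15.32
ŷ = 104.1163

Reliability:
- Data range: x ∈ [1.54, 9.36]
- Prediction point: x = 15.32 is 5.96 units above the observed range → this is EXTRAPOLATION, not interpolation

Why that matters here:
- The standard error of prediction grows with (x − x̄)², and x = 15.32 is far from x̄ = 5.42
- R² describes fit only over the sampled x values; it says nothing about behaviour beyond them

The R² = 0.9870 only validates the fit within [1.54, 9.36]; treat ŷ = 104.1163 with caution.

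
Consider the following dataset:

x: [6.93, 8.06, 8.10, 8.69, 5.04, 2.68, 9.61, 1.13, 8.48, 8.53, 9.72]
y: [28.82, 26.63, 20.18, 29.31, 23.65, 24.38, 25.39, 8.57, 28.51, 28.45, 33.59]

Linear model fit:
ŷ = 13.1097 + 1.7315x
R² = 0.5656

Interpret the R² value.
About 56.56% of the variability in y is accounted for by the regression on x (R² = 0.5656) — a moderate linear fit.

The coefficient of determination R² is the fraction of the total variation in y that the fitted line accounts for.

Here R² = 0.5656:
- Explained: 56.56% of the variation in y
- Unexplained (residual): 100% − 56.56% = 43.44%
- Rule of thumb (below 0.3 weak; 0.3 to below 0.7 moderate; 0.7 and above strong) → moderate

Note: R² never decreases when predictors are added, so it should not be used alone to compare models of different size.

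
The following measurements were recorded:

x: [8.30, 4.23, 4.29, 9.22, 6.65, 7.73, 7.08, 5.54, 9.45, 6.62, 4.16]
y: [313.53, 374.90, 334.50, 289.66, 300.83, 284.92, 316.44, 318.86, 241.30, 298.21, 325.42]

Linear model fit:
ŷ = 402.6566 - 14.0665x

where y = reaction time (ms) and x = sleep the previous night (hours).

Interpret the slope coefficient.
An increase of one hour in sleep is associated with a 14.0665 ms decrease in predicted reaction time.

The slope coefficient β₁ = -14.0665 represents the marginal effect of sleep on reaction time.

Interpretation:
- Sleep up by 1 hour → predicted reaction time decreases by 14.0665 ms
- The effect is assumed constant over the observed range of x (linearity)
- The sign (−) gives the direction; the magnitude 14.0665 gives the size of the effect per hour

(β₀ = 402.6566 is the fitted value at x = 0 and is not part of the slope interpretation.)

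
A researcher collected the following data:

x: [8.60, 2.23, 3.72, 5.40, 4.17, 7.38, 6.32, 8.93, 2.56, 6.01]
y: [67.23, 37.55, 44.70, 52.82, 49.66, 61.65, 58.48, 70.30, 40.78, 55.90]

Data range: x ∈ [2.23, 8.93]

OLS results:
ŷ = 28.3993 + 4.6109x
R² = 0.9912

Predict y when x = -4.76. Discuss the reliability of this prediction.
The equation gives ŷ = 6.4514; however x = -4.76 is 6.99 units below the observed range, so this extrapolated value should not be trusted.

Prediction calculation:
ŷ = 28.3993 + 4.6109 × (-4.76)
ŷ = 6.4514

Reliability:
- Data range: x ∈ [2.23, 8.93]
- Prediction point: x = -4.76 is 6.99 units below the observed range → this is EXTRAPOLATION, not interpolation

Why that matters here:
- The linear relationship may not hold outside the observed range
- R² describes fit only over the sampled x values; it says nothing about behaviour beyond them
- Real relationships often flatten, saturate, or turn nonlinear at extremes

The R² = 0.9912 only validates the fit within [2.23, 8.93]; treat ŷ = 6.4514 with caution.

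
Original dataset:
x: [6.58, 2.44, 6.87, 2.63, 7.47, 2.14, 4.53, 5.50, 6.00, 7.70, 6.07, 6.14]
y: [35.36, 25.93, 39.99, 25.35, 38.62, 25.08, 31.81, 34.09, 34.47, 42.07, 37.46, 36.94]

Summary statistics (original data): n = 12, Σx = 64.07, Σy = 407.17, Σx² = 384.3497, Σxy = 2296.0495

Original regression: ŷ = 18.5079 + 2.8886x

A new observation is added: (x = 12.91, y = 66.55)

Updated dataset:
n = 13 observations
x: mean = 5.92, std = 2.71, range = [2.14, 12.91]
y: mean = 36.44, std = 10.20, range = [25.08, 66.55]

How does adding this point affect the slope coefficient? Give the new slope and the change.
Adding the point moves β₁ from 2.8886 to 3.6779, i.e. it increases by 0.7893 (+27.3%).

x = 12.91 lies well outside the original x-range [2.14, 7.70] (x̄ ≈ 5.34), so this observation has high leverage and can move the slope substantially.

Step 1: Update the sums with the new point (n goes from 12 to 13)
Σx  = 64.07 + 12.91 = 76.98
Σy  = 407.17 + 66.55 = 473.72
Σx² = 384.3497 + 12.91² = 384.3497 + 166.6681 = 551.0178
Σxy = 2296.0495 + 12.91×66.55 = 2296.0495 + 859.1605 = 3155.2100

Step 2: Recompute the slope with b₁ = (nΣxy − ΣxΣy) / (nΣx² − (Σx)²)
Numerator   = 13×3155.2100 − 76.98×473.72 = 41017.7300 − 36466.9656 = 4550.7644
Denominator = 13×551.0178 − 76.98² = 7163.2314 − 5925.9204 = 1237.3110
b₁(new) = 4550.7644 / 1237.3110 = 3.6779

(Same formula on the original sums: (12×2296.0495 − 64.07×407.17) / (12×384.3497 − 64.07²) = 1465.2121 / 507.2315 = 2.8886, matching the given fit.)

Step 3: Change in slope
Δβ₁ = 3.6779 − 2.8886 = +0.7893
Relative change = +0.7893 / 2.8886 × 100% = +27.3%
→ the slope increases when the point is added.

A high-leverage point only changes the slope if it is off the original line; here y = 66.55 is above the original trend, so the slope increases.
In practice: check such a point for data-entry or measurement error; investigate whether it comes from the same population as the rest of the sample.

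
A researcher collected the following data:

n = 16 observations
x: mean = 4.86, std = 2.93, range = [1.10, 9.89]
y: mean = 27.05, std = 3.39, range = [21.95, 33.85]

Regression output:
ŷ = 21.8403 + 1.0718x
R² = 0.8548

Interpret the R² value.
R² = 0.8548 means 85.48% of the variation in y is explained by the linear relationship with x. This indicates a strong fit.

R² = 1 − SS_res/SS_tot compares the residual scatter to the total scatter of y about its mean.

Here R² = 0.8548:
- Explained: 85.48% of the variation in y
- Unexplained (residual): 100% − 85.48% = 14.52%
- Rule of thumb (below 0.3 weak; 0.3 to below 0.7 moderate; 0.7 and above strong) → strong

Note: R² says nothing about causation, and a high R² does not by itself mean the linear form is appropriate — check the residuals.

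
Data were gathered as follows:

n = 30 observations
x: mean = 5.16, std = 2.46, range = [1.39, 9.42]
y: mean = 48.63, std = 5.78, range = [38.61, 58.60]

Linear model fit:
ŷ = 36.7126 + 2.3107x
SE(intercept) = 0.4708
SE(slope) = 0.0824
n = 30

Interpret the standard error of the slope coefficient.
SE(β̂₁) = 0.0824 is the estimated standard deviation of the slope estimate across repeated samples; relative to β̂₁ = 2.3107 that is 3.6%, a precise estimate.

SE(β̂₁) = 0.0824 says: if we drew many samples of n = 30 from the same population and refit each time, the fitted slopes would scatter with a standard deviation of roughly 0.0824 around the true β₁.

Relative precision:
- SE / |β̂₁| = 0.0824 / 2.3107 = 3.6%
- Rule of thumb (under 20%: precise; 20% to under 50%: moderately precise; 50% or more: imprecise) → precise

Link to the t-test: t = β̂₁ / SE(β̂₁) = 2.3107 / 0.0824 = 28.0425, the statistic for H₀: β₁ = 0.

What drives SE(β̂₁): larger n (here n = 30) → smaller SE; more residual scatter → larger SE; wider spread of x values → smaller SE.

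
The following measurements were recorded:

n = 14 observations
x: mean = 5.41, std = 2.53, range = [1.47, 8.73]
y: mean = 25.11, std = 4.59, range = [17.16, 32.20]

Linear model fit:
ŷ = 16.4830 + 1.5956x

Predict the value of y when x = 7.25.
ŷ = 28.0511

x = 7.25 lies inside the observed range [1.47, 8.73], so the fitted equation applies directly:

ŷ = 16.4830 + 1.5956 × 7.25
ŷ = 16.4830 + 11.5681
ŷ = 28.0511

This is a point prediction; actual observations scatter around it by roughly the residual standard deviation.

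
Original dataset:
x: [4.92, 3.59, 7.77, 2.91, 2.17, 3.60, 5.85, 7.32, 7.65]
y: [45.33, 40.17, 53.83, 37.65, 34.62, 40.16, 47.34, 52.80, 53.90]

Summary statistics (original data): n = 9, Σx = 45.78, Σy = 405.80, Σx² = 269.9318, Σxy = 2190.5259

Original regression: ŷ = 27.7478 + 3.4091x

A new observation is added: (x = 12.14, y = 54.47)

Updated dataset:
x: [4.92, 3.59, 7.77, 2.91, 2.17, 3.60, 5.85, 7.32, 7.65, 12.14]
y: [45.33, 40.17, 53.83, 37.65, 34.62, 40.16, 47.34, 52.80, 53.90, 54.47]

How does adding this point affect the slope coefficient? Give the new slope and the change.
The slope changes from 3.4091 to 2.2716 (change of -1.1375, or -33.4%).

x = 12.14 lies well outside the original x-range [2.17, 7.77] (x̄ ≈ 5.09), so this observation has high leverage and can move the slope substantially.

Step 1: Update the sums with the new point (n goes from 9 to 10)
Σx  = 45.78 + 12.14 = 57.92
Σy  = 405.80 + 54.47 = 460.27
Σx² = 269.9318 + 12.14² = 269.9318 + 147.3796 = 417.3114
Σxy = 2190.5259 + 12.14×54.47 = 2190.5259 + 661.2658 = 2851.7917

Step 2: Recompute the slope with b₁ = (nΣxy − ΣxΣy) / (nΣx² − (Σx)²)
Numerator   = 10×2851.7917 − 57.92×460.27 = 28517.9170 − 26658.8384 = 1859.0786
Denominator = 10×417.3114 − 57.92² = 4173.1140 − 3354.7264 = 818.3876
b₁(new) = 1859.0786 / 818.3876 = 2.2716

(Same formula on the original sums: (9×2190.5259 − 45.78×405.80) / (9×269.9318 − 45.78²) = 1137.2091 / 333.5778 = 3.4091, matching the given fit.)

Step 3: Change in slope
Δβ₁ = 2.2716 − 3.4091 = -1.1375
Relative change = -1.1375 / 3.4091 × 100% = -33.4%
→ the slope decreases when the point is added.

A high-leverage point only changes the slope if it is off the original line; here y = 54.47 is below the original trend, so the slope decreases.
In practice: examine leverage (hᵢ) and Cook's distance rather than deleting it automatically; check such a point for data-entry or measurement error.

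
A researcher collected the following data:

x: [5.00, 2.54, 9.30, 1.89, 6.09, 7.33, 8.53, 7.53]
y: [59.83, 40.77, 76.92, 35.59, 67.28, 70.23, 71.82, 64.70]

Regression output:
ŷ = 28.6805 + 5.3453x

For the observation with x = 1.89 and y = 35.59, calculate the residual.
Residual = -3.1931

The residual is the difference between the actual value and the predicted value:

Residual = y - ŷ

Step 1: Calculate predicted value
ŷ = 28.6805 + 5.3453 × 1.89
ŷ = 38.7831

Step 2: Calculate residual
Residual = 35.59 - 38.7831
Residual = -3.1931

The residual is negative, so the observed y = 35.59 sits below the regression line (the line overestimates it by 3.1931).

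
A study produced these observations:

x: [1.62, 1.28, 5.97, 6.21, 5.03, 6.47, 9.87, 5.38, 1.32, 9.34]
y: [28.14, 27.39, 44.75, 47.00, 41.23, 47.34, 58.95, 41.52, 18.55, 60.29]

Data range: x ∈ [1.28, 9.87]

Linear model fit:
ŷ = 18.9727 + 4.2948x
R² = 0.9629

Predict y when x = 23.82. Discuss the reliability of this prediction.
ŷ = 121.2748 (extrapolation — x = 23.82 lies outside [1.28, 9.87], so reliability is low).

Prediction calculation:
ŷ = 18.9727 + 4.2948 × 23.82
ŷ = 121.2748

Reliability:
- Data range: x ∈ [1.28, 9.87]
- Prediction point: x = 23.82 is 13.95 units above the observed range → this is EXTRAPOLATION, not interpolation

Why that matters here:
- The standard error of prediction grows with (x − x̄)², and x = 23.82 is far from x̄ = 5.25
- R² describes fit only over the sampled x values; it says nothing about behaviour beyond them

A defensible statement: 'if the linear trend continued to x = 23.82, y would be about 121.2748' — the premise is untested.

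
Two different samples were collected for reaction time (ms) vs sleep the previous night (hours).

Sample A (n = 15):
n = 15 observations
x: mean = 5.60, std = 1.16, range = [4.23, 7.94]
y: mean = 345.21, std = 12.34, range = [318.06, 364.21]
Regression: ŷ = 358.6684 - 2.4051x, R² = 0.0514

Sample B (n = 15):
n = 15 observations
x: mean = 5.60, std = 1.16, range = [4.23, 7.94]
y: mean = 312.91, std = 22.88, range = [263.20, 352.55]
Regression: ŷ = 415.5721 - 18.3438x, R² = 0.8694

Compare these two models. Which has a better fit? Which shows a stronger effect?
Model B has the better fit (R² = 0.8694 vs 0.0514). Model B shows the stronger effect (|β₁| = 18.3438 vs 2.4051).

Model Comparison:

Which explains more variance? (R²)
- Model A: R² = 0.0514 → 5.14% of variance in reaction time explained
- Model B: R² = 0.8694 → 86.94% of variance in reaction time explained
- 0.8694 > 0.0514 → Model B has the better fit

Effect size (slope magnitude):
- Model A: β₁ = -2.4051 → predicted reaction time falls 2.4051 ms per additional hour of sleep
- Model B: β₁ = -18.3438 → predicted reaction time falls 18.3438 ms per additional hour of sleep
- |-2.4051| < |-18.3438| → Model B shows the stronger marginal effect

Notes:
- A better fit (higher R²) doesn't necessarily mean a more important relationship.
- R² measures how tightly points cluster around the line; β₁ measures how steep the line is — they answer different questions.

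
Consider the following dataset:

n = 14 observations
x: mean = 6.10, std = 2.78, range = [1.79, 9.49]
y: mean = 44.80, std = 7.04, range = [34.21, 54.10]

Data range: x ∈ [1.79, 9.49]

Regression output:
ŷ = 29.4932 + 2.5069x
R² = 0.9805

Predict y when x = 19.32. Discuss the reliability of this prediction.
The equation gives ŷ = 77.9265; however x = 19.32 is 9.83 units above the observed range, so this extrapolated value should not be trusted.

Prediction calculation:
ŷ = 29.4932 + 2.5069 × 19.32
ŷ = 77.9265

Reliability:
- Data range: x ∈ [1.79, 9.49]
- Prediction point: x = 19.32 is 9.83 units above the observed range → this is EXTRAPOLATION, not interpolation

Why that matters here:
- There are no observations near this x to validate the fitted line there
- The standard error of prediction grows with (x − x̄)², and x = 19.32 is far from x̄ = 6.10
- The linear relationship may not hold outside the observed range

The R² = 0.9805 only validates the fit within [1.79, 9.49]; treat ŷ = 77.9265 with caution.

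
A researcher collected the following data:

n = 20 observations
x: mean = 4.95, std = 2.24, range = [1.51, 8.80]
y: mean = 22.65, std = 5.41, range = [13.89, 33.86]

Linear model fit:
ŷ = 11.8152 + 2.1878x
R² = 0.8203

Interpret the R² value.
About 82.03% of the variability in y is accounted for by the regression on x (R² = 0.8203) — a strong linear fit.

R² = 1 − SS_res/SS_tot compares the residual scatter to the total scatter of y about its mean.

Here R² = 0.8203:
- Explained: 82.03% of the variation in y
- Unexplained (residual): 100% − 82.03% = 17.97%
- Rule of thumb (below 0.3 weak; 0.3 to below 0.7 moderate; 0.7 and above strong) → strong

Note: R² says nothing about causation, and a high R² does not by itself mean the linear form is appropriate — check the residuals.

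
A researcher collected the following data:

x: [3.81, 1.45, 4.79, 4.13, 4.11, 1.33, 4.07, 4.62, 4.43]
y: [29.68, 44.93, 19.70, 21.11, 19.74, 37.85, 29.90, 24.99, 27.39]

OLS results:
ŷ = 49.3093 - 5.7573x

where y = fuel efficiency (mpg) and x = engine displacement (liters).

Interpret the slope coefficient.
An increase of one liter in engine displacement is associated with a 5.7573 mpg decrease in predicted fuel efficiency.

The slope β₁ = -5.7573 gives the rate at which the fitted fuel efficiency changes with engine displacement.

Interpretation:
- Engine displacement up by 1 liter → predicted fuel efficiency decreases by 5.7573 mpg
- This is a linear approximation: the same per-unit change is assumed across the whole observed x range

(β₀ = 49.3093 is the fitted value at x = 0 and is not part of the slope interpretation.)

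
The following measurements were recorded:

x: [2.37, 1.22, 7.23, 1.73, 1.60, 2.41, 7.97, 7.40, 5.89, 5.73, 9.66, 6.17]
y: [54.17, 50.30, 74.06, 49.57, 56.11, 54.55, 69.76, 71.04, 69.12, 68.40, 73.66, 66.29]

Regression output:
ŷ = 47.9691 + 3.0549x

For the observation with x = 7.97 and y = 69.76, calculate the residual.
Residual = -2.5567

The residual is the difference between the actual value and the predicted value:

Residual = y - ŷ

Step 1: Calculate predicted value
ŷ = 47.9691 + 3.0549 × 7.97
ŷ = 72.3167

Step 2: Calculate residual
Residual = 69.76 - 72.3167
Residual = -2.5567

The residual is negative, so the observed y = 69.76 sits below the regression line (the line overestimates it by 2.5567).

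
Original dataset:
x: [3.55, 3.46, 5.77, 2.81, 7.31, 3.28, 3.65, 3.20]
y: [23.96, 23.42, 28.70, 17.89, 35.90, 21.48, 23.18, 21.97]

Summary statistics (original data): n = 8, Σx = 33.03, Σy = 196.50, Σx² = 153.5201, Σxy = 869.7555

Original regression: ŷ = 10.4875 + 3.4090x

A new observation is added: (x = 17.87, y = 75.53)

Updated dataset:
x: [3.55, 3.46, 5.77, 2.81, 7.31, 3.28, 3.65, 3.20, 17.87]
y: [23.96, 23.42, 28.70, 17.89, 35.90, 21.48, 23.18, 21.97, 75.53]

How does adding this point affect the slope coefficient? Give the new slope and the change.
New slope β₁ = 3.6813 versus 3.4090 before: a change of +0.2723 (+8.0%).

x = 17.87 lies well outside the original x-range [2.81, 7.31] (x̄ ≈ 4.13), so this observation has high leverage and can move the slope substantially.

Step 1: Update the sums with the new point (n goes from 8 to 9)
Σx  = 33.03 + 17.87 = 50.90
Σy  = 196.50 + 75.53 = 272.03
Σx² = 153.5201 + 17.87² = 153.5201 + 319.3369 = 472.8570
Σxy = 869.7555 + 17.87×75.53 = 869.7555 + 1349.7211 = 2219.4766

Step 2: Recompute the slope with b₁ = (nΣxy − ΣxΣy) / (nΣx² − (Σx)²)
Numerator   = 9×2219.4766 − 50.90×272.03 = 19975.2894 − 13846.3270 = 6128.9624
Denominator = 9×472.8570 − 50.90² = 4255.7130 − 2590.8100 = 1664.9030
b₁(new) = 6128.9624 / 1664.9030 = 3.6813

(Same formula on the original sums: (8×869.7555 − 33.03×196.50) / (8×153.5201 − 33.03²) = 467.6490 / 137.1799 = 3.4090, matching the given fit.)

Step 3: Change in slope
Δβ₁ = 3.6813 − 3.4090 = +0.2723
Relative change = +0.2723 / 3.4090 × 100% = +8.0%
→ the slope increases when the point is added.

A high-leverage point only changes the slope if it is off the original line; here y = 75.53 is above the original trend, so the slope increases.
In practice: investigate whether it comes from the same population as the rest of the sample.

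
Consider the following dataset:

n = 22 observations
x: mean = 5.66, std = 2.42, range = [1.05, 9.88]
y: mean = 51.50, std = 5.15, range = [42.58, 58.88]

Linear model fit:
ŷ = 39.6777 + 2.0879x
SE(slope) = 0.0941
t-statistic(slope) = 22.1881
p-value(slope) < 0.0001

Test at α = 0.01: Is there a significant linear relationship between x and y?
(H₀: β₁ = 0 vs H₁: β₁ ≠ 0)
Since p-value < 0.0001 < α = 0.01, reject H₀ — the slope is significantly different from 0.

Hypothesis test for the slope coefficient:

H₀: β₁ = 0 (no linear relationship)
H₁: β₁ ≠ 0 (linear relationship exists)

Test statistic: t = β̂₁ / SE(β̂₁) = 2.0879 / 0.0941 = 22.1881

The p-value (<0.0001) is the probability, under H₀, of a t-statistic at least as extreme as |t| = 22.1881 (two-sided, df = n − 2 = 20).

Decision rule: reject H₀ if p-value < α.
p-value < 0.0001 < α = 0.01 → reject H₀.

At α = 0.01 the data do provide convincing evidence of a nonzero slope.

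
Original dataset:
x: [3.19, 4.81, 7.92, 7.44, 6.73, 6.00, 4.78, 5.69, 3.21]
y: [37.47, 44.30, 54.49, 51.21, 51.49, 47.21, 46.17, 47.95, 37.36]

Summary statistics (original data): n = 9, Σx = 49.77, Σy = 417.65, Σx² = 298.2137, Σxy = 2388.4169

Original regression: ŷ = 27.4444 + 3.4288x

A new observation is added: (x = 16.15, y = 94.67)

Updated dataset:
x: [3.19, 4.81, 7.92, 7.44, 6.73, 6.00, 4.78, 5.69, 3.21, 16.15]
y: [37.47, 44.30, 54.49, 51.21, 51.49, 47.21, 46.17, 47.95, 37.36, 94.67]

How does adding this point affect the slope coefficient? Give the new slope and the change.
New slope β₁ = 4.3386 versus 3.4288 before: a change of +0.9098 (+26.5%).

x = 16.15 lies well outside the original x-range [3.19, 7.92] (x̄ ≈ 5.53), so this observation has high leverage and can move the slope substantially.

Step 1: Update the sums with the new point (n goes from 9 to 10)
Σx  = 49.77 + 16.15 = 65.92
Σy  = 417.65 + 94.67 = 512.32
Σx² = 298.2137 + 16.15² = 298.2137 + 260.8225 = 559.0362
Σxy = 2388.4169 + 16.15×94.67 = 2388.4169 + 1528.9205 = 3917.3374

Step 2: Recompute the slope with b₁ = (nΣxy − ΣxΣy) / (nΣx² − (Σx)²)
Numerator   = 10×3917.3374 − 65.92×512.32 = 39173.3740 − 33772.1344 = 5401.2396
Denominator = 10×559.0362 − 65.92² = 5590.3620 − 4345.4464 = 1244.9156
b₁(new) = 5401.2396 / 1244.9156 = 4.3386

(Same formula on the original sums: (9×2388.4169 − 49.77×417.65) / (9×298.2137 − 49.77²) = 709.3116 / 206.8704 = 3.4288, matching the given fit.)

Step 3: Change in slope
Δβ₁ = 4.3386 − 3.4288 = +0.9098
Relative change = +0.9098 / 3.4288 × 100% = +26.5%
→ the slope increases when the point is added.

Because the point sits above the extension of the original line at a high-leverage x, it tilts the fit up.
In practice: refit with and without it and report both if conclusions differ; check such a point for data-entry or measurement error.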